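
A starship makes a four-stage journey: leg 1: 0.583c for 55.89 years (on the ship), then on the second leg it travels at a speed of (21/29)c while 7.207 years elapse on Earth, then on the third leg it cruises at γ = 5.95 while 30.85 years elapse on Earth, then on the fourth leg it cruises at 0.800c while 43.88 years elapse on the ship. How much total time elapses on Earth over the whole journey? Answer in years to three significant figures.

Δt = 180 years

Leg 1: γ = 1/√(1 − 0.583²) = 1/√0.6601 = 1.231; Δt_1 = 1.231 × 55.89 = 68.79 years.
Leg 2: 7.207 years is already measured on Earth.
Leg 3: 30.85 years is already measured on Earth.
Leg 4: γ = 1/√(1 − 0.800²) = 5/3 ≈ 1.667; Δt_4 = 1.667 × 43.88 = 73.13 years.
Total: 68.79 + 7.207 + 30.85 + 73.13 years.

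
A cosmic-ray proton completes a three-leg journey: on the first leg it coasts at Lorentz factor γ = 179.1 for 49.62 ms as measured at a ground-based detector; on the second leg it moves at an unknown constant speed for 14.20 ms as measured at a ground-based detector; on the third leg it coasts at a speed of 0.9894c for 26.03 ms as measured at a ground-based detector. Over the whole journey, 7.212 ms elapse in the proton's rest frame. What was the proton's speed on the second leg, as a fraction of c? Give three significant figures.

β = 0.975

Leg 1: γ = 179.1; τ_1 = 49.62/179.1 = 0.2771 ms.
Leg 2: speed unknown; τ_2 = 14.20/γ_2.
Leg 3: γ = 1/√(1 − 0.9894²) = 1/√0.02109 = 6.886; τ_3 = 26.03/6.886 = 3.780 ms.
Total proper time: 0.2771 + τ_2 + 3.780 = 7.212, so τ_2 = 7.212 − 4.057 = 3.155 ms.
γ_2 = 14.20/3.155 = 4.501; β = √(1 − 1/γ²) = √0.9506.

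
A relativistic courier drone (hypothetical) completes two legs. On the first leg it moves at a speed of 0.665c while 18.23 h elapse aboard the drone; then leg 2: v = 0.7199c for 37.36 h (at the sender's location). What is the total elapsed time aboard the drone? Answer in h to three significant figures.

τ = 44.2 h

Leg 1: 18.23 h is already measured aboard the drone.
Leg 2: γ = 1/√(1 − 0.7199²) = 1/√0.4817 = 1.441; τ_2 = 37.36/1.441 = 25.93 h.
Total: 18.23 + 25.93 h.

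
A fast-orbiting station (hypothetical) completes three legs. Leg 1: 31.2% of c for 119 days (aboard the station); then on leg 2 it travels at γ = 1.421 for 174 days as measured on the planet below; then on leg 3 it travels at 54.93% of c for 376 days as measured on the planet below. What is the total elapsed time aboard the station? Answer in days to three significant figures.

Leg 1: 119 days is already measured aboard the station.
Leg 2: γ = 1.421; τ_2 = 174/1.421 = 122.4 days.
Leg 3: β = 0.5493; γ = 1/√(1 − 0.5493²) = 1/√0.6983 = 1.197; τ_3 = 376/1.197 = 314.2 days.
Total: 119.0 + 122.4 + 314.2 days.

τ = 556 days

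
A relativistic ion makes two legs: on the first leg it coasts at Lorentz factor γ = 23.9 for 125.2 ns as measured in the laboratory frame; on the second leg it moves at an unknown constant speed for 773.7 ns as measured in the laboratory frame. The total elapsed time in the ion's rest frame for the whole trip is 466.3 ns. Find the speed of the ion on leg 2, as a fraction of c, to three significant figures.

Leg 1: γ = 23.9; τ_1 = 125.2/23.90 = 5.238 ns.
Leg 2: speed unknown; τ_2 = 773.7/γ_2.
Total proper time: 5.238 + τ_2 = 466.3, so τ_2 = 466.3 − 5.238 = 461.1 ns.
γ_2 = 773.7/461.1 = 1.678; β = √(1 − 1/γ²) = √0.6449.

β = 0.803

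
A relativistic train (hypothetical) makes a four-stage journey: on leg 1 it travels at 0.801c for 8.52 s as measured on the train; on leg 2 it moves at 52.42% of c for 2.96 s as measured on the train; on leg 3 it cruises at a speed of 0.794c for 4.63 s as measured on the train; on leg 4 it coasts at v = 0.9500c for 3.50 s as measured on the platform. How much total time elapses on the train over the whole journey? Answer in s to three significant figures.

τ = 17.2 s

Leg 1: 8.52 s is already measured on the train.
Leg 2: 2.96 s is already measured on the train.
Leg 3: 4.63 s is already measured on the train.
Leg 4: γ = 1/√(1 − 0.9500²) = 1/√0.09750 = 3.203; τ_4 = 3.50/3.203 = 1.093 s.
Total: 8.520 + 2.960 + 4.630 + 1.093 s.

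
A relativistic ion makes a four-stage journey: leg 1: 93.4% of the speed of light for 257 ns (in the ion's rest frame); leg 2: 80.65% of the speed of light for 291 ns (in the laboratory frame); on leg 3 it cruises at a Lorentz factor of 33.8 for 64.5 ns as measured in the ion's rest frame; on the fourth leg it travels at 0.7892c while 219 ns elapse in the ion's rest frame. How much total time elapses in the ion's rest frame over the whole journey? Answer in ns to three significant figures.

Leg 1: 257 ns is already measured in the ion's rest frame.
Leg 2: β = 0.8065; γ = 1/√(1 − 0.8065²) = 1/√0.3496 = 1.691; τ_2 = 291/1.691 = 172.0 ns.
Leg 3: 64.5 ns is already measured in the ion's rest frame.
Leg 4: 219 ns is already measured in the ion's rest frame.
Total: 257.0 + 172.0 + 64.50 + 219.0 ns.

τ = 713 ns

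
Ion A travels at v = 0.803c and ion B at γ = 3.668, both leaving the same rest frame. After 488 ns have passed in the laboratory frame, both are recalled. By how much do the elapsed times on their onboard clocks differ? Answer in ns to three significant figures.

A: γ = 1/√(1 − 0.803²) = 1/√0.3552 = 1.678; τ_A = 488/1.678 = 290.8 ns.
B: γ = 3.668; τ_B = 488/3.668 = 133.0 ns.

|τ_A − τ_B| = 158 ns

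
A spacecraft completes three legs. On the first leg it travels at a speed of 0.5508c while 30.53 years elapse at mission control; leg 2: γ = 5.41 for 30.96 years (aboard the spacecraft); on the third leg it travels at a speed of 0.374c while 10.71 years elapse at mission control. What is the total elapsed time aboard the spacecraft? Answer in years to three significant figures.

τ = 66.4 years

Leg 1: γ = 1/√(1 − 0.5508²) = 1/√0.6966 = 1.198; τ_1 = 30.53/1.198 = 25.48 years.
Leg 2: 30.96 years is already measured aboard the spacecraft.
Leg 3: γ = 1/√(1 − 0.374²) = 1/√0.8601 = 1.078; τ_3 = 10.71/1.078 = 9.933 years.
Total: 25.48 + 30.96 + 9.933 years.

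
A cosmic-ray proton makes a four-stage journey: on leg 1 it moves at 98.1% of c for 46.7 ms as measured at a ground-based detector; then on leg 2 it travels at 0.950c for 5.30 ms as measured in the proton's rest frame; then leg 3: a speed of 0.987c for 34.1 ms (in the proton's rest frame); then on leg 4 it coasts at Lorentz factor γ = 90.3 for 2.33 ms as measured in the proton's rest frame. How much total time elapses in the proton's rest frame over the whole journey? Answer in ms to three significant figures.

Leg 1: β = 0.981; γ = 1/√(1 − 0.981²) = 1/√0.03764 = 5.154; τ_1 = 46.7/5.154 = 9.060 ms.
Leg 2: 5.30 ms is already measured in the proton's rest frame.
Leg 3: 34.1 ms is already measured in the proton's rest frame.
Leg 4: 2.33 ms is already measured in the proton's rest frame.
Total: 9.060 + 5.300 + 34.10 + 2.330 ms.

τ = 50.8 ms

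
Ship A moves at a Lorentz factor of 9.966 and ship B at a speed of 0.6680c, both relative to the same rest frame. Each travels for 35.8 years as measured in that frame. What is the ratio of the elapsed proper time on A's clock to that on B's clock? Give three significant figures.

τ_A/τ_B = 0.135

A: γ = 9.966. B: γ = 1/√(1 − 0.6680²) = 1/√0.5538 = 1.344.
τ_A/τ_B = γ_B/γ_A = 1.344/9.966 = 0.1348, so τ_A/τ_B = 0.1348.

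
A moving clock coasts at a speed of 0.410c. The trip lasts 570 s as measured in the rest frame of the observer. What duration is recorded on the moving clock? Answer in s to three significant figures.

τ = 520 s

γ = 1/√(1 − 0.410²) = 1/√0.8319 = 1.096
The interval measured in the rest frame of the observer is the dilated one; the clock on the moving clock measures the proper time τ = Δt/γ = 570/1.096 s.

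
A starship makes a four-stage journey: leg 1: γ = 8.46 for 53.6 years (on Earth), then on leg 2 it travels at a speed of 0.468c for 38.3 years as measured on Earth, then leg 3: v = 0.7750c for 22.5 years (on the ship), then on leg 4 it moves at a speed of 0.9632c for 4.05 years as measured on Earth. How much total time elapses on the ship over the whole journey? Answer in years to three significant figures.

Leg 1: γ = 8.46; τ_1 = 53.6/8.460 = 6.336 years.
Leg 2: γ = 1/√(1 − 0.468²) = 1/√0.7810 = 1.132; τ_2 = 38.3/1.132 = 33.85 years.
Leg 3: 22.5 years is already measured on the ship.
Leg 4: γ = 1/√(1 − 0.9632²) = 1/√0.07225 = 3.720; τ_4 = 4.05/3.720 = 1.089 years.
Total: 6.336 + 33.85 + 22.50 + 1.089 years.

τ = 63.8 years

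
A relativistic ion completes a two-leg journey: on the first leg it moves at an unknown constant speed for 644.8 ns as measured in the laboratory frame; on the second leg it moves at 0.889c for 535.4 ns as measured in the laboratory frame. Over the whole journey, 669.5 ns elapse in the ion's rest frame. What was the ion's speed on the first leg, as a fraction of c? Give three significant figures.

Leg 1: speed unknown; τ_1 = 644.8/γ_1.
Leg 2: γ = 1/√(1 − 0.889²) = 1/√0.2097 = 2.184; τ_2 = 535.4/2.184 = 245.2 ns.
Total proper time: τ_1 + 245.2 = 669.5, so τ_1 = 669.5 − 245.2 = 424.3 ns.
γ_1 = 644.8/424.3 = 1.520; β = √(1 − 1/γ²) = √0.5669.

β = 0.753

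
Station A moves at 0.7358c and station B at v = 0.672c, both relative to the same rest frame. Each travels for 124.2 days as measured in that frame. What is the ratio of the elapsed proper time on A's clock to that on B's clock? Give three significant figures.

A: γ = 1/√(1 − 0.7358²) = 1/√0.4586 = 1.477. B: γ = 1/√(1 − 0.672²) = 1/√0.5484 = 1.350.
τ_A/τ_B = γ_B/γ_A = 1.350/1.477 = 0.9145, so τ_A/τ_B = 0.9145.

τ_A/τ_B = 0.914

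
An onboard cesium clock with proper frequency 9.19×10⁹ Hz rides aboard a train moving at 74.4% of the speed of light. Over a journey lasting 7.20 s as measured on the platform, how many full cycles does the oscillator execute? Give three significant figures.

β = 0.744; γ = 1/√(1 − 0.744²) = 1/√0.4465 = 1.497
The oscillator's own cycle count is N = f × τ where τ is the proper time on the train. τ = Δt/γ = 7.20/1.497 = 4.811 s = 4.811×10⁰ s.
N = 9.19×10⁹ × 4.811×10⁰ = 4.421×10¹⁰.

N = 4.42×10¹⁰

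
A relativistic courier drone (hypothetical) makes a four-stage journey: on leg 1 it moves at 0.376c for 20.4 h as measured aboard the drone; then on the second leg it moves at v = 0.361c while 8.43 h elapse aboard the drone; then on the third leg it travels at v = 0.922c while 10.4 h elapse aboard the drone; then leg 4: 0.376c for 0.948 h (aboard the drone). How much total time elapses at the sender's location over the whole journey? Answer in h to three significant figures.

Δt = 58.9 h

Leg 1: γ = 1/√(1 − 0.376²) = 1/√0.8586 = 1.079; Δt_1 = 1.079 × 20.4 = 22.02 h.
Leg 2: γ = 1/√(1 − 0.361²) = 1/√0.8697 = 1.072; Δt_2 = 1.072 × 8.43 = 9.040 h.
Leg 3: γ = 1/√(1 − 0.922²) = 1/√0.1499 = 2.583; Δt_3 = 2.583 × 10.4 = 26.86 h.
Leg 4: γ = 1/√(1 − 0.376²) = 1/√0.8586 = 1.079; Δt_4 = 1.079 × 0.948 = 1.023 h.
Total: 22.02 + 9.040 + 26.86 + 1.023 h.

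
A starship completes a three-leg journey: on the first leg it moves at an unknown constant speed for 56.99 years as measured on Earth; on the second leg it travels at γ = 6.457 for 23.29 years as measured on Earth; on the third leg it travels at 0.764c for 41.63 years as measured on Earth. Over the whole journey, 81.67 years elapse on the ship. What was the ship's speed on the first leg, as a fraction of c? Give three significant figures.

β = 0.439

Leg 1: speed unknown; τ_1 = 56.99/γ_1.
Leg 2: γ = 6.457; τ_2 = 23.29/6.457 = 3.607 years.
Leg 3: γ = 1/√(1 − 0.764²) = 1/√0.4163 = 1.550; τ_3 = 41.63/1.550 = 26.86 years.
Total proper time: τ_1 + 3.607 + 26.86 = 81.67, so τ_1 = 81.67 − 30.47 = 51.20 years.
γ_1 = 56.99/51.20 = 1.113; β = √(1 − 1/γ²) = √0.1928.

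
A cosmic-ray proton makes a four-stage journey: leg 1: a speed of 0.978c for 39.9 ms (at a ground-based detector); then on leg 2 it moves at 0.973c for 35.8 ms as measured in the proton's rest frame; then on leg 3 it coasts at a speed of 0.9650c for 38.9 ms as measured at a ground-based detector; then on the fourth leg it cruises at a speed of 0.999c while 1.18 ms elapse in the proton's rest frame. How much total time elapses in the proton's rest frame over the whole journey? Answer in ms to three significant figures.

τ = 55.5 ms

Leg 1: γ = 1/√(1 − 0.978²) = 1/√0.04352 = 4.794; τ_1 = 39.9/4.794 = 8.323 ms.
Leg 2: 35.8 ms is already measured in the proton's rest frame.
Leg 3: γ = 1/√(1 − 0.9650²) = 1/√0.06878 = 3.813; τ_3 = 38.9/3.813 = 10.20 ms.
Leg 4: 1.18 ms is already measured in the proton's rest frame.
Total: 8.323 + 35.80 + 10.20 + 1.180 ms.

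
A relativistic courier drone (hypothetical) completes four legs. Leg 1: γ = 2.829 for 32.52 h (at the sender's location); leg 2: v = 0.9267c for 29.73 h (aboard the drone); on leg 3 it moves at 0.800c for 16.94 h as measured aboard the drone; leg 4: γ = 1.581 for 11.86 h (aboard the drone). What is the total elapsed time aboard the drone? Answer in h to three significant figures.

Leg 1: γ = 2.829; τ_1 = 32.52/2.829 = 11.50 h.
Leg 2: 29.73 h is already measured aboard the drone.
Leg 3: 16.94 h is already measured aboard the drone.
Leg 4: 11.86 h is already measured aboard the drone.
Total: 11.50 + 29.73 + 16.94 + 11.86 h.

τ = 70.0 h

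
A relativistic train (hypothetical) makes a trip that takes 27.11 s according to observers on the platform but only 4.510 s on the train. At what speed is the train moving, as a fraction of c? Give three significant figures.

The proper time is measured on the train (both events occur at the train's location); Δt is measured on the platform. γ = Δt/τ = 27.11/4.510 = 6.011.
β = √(1 − 1/γ²) = √(1 − 0.02768) = √0.9723

v = 0.986c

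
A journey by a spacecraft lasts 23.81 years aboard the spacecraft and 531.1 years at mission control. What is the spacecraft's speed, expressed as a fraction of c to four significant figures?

The proper time is measured aboard the spacecraft (both events occur at the spacecraft's location); Δt is measured at mission control. γ = Δt/τ = 531.1/23.81 = 22.31.
β = √(1 − 1/γ²) = √(1 − 0.002010) = √0.9980

β = 0.9990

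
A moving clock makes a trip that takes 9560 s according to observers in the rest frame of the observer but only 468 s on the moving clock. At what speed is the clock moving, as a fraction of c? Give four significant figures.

The proper time is measured on the moving clock (both events occur at the clock's location); Δt is measured in the rest frame of the observer. γ = Δt/τ = 9560/468 = 20.43.
β = √(1 − 1/γ²) = √(1 − 0.002396) = √0.9976

v = 0.9988c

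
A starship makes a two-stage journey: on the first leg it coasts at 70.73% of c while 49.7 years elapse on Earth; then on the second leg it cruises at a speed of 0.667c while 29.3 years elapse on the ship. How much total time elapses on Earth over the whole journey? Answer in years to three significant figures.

Δt = 89.0 years

Leg 1: 49.7 years is already measured on Earth.
Leg 2: γ = 1/√(1 − 0.667²) = 1/√0.5551 = 1.342; Δt_2 = 1.342 × 29.3 = 39.33 years.
Total: 49.70 + 39.33 years.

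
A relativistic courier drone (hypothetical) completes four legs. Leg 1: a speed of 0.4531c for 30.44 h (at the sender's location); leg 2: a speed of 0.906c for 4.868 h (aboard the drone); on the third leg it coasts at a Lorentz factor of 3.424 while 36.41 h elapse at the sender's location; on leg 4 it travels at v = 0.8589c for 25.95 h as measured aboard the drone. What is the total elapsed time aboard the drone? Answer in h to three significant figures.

τ = 68.6 h

Leg 1: γ = 1/√(1 − 0.4531²) = 1/√0.7947 = 1.122; τ_1 = 30.44/1.122 = 27.14 h.
Leg 2: 4.868 h is already measured aboard the drone.
Leg 3: γ = 3.424; τ_3 = 36.41/3.424 = 10.63 h.
Leg 4: 25.95 h is already measured aboard the drone.
Total: 27.14 + 4.868 + 10.63 + 25.95 h.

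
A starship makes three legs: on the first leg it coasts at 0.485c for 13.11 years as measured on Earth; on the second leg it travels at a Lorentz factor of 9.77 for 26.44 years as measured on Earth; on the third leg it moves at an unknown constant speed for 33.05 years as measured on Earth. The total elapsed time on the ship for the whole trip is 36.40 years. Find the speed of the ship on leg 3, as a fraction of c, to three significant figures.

Leg 1: γ = 1/√(1 − 0.485²) = 1/√0.7648 = 1.143; τ_1 = 13.11/1.143 = 11.46 years.
Leg 2: γ = 9.77; τ_2 = 26.44/9.770 = 2.706 years.
Leg 3: speed unknown; τ_3 = 33.05/γ_3.
Total proper time: 11.46 + 2.706 + τ_3 = 36.40, so τ_3 = 36.40 − 14.17 = 22.23 years.
γ_3 = 33.05/22.23 = 1.487; β = √(1 − 1/γ²) = √0.5476.

β = 0.740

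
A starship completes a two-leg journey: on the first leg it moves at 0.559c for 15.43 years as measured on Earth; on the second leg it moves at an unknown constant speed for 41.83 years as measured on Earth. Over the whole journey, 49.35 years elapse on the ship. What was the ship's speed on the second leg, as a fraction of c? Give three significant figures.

β = 0.486

Leg 1: γ = 1/√(1 − 0.559²) = 1/√0.6875 = 1.206; τ_1 = 15.43/1.206 = 12.79 years.
Leg 2: speed unknown; τ_2 = 41.83/γ_2.
Total proper time: 12.79 + τ_2 = 49.35, so τ_2 = 49.35 − 12.79 = 36.56 years.
γ_2 = 41.83/36.56 = 1.144; β = √(1 − 1/γ²) = √0.2363.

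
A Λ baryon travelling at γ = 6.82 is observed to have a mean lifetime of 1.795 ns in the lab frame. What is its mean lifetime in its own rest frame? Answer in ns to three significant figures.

γ = 6.82
The lab-frame lifetime is the dilated interval; the proper lifetime is τ₀ = Δt/γ = 1.795/6.820 ns.

τ₀ = 0.263 ns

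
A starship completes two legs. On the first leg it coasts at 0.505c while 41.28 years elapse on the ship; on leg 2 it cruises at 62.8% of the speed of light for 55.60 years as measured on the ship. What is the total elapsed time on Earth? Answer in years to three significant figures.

Δt = 119 years

Leg 1: γ = 1/√(1 − 0.505²) = 1/√0.7450 = 1.159; Δt_1 = 1.159 × 41.28 = 47.83 years.
Leg 2: β = 0.628; γ = 1/√(1 − 0.628²) = 1/√0.6056 = 1.285; Δt_2 = 1.285 × 55.60 = 71.45 years.
Total: 47.83 + 71.45 years.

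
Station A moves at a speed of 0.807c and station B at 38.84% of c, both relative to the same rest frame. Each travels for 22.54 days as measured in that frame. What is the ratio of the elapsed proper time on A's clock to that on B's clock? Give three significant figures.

τ_A/τ_B = 0.641

A: γ = 1/√(1 − 0.807²) = 1/√0.3488 = 1.693. B: β = 0.3884; γ = 1/√(1 − 0.3884²) = 1/√0.8491 = 1.085.
τ_A/τ_B = γ_B/γ_A = 1.085/1.693 = 0.6409, so τ_A/τ_B = 0.6409.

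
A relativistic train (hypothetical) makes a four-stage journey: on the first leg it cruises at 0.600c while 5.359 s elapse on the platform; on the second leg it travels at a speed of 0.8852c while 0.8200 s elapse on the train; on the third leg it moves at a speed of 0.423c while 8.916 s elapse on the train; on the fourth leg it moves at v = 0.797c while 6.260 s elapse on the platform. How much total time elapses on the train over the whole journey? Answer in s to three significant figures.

τ = 17.8 s

Leg 1: γ = 1/√(1 − 0.600²) = 5/4 = 1.250; τ_1 = 5.359/1.250 = 4.287 s.
Leg 2: 0.8200 s is already measured on the train.
Leg 3: 8.916 s is already measured on the train.
Leg 4: γ = 1/√(1 − 0.797²) = 1/√0.3648 = 1.656; τ_4 = 6.260/1.656 = 3.781 s.
Total: 4.287 + 0.8200 + 8.916 + 3.781 s.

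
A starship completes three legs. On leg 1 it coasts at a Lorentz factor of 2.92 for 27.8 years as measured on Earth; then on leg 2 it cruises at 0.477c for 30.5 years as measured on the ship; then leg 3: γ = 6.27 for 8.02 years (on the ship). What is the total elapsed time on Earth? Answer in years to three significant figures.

Δt = 113 years

Leg 1: 27.8 years is already measured on Earth.
Leg 2: γ = 1/√(1 − 0.477²) = 1/√0.7725 = 1.138; Δt_2 = 1.138 × 30.5 = 34.70 years.
Leg 3: γ = 6.27; Δt_3 = 6.270 × 8.02 = 50.29 years.
Total: 27.80 + 34.70 + 50.29 years.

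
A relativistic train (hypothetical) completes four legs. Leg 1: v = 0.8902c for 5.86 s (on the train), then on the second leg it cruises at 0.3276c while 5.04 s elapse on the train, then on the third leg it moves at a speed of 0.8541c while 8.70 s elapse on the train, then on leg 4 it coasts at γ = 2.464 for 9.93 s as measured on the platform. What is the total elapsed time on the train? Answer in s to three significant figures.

τ = 23.6 s

Leg 1: 5.86 s is already measured on the train.
Leg 2: 5.04 s is already measured on the train.
Leg 3: 8.70 s is already measured on the train.
Leg 4: γ = 2.464; τ_4 = 9.93/2.464 = 4.030 s.
Total: 5.860 + 5.040 + 8.700 + 4.030 s.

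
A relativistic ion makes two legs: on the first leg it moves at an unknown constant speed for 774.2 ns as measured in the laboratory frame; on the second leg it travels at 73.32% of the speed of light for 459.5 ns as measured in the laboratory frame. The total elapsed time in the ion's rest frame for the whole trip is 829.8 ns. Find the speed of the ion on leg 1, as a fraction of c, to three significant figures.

β = 0.744

Leg 1: speed unknown; τ_1 = 774.2/γ_1.
Leg 2: β = 0.7332; γ = 1/√(1 − 0.7332²) = 1/√0.4624 = 1.471; τ_2 = 459.5/1.471 = 312.5 ns.
Total proper time: τ_1 + 312.5 = 829.8, so τ_1 = 829.8 − 312.5 = 517.3 ns.
γ_1 = 774.2/517.3 = 1.497; β = √(1 − 1/γ²) = √0.5535.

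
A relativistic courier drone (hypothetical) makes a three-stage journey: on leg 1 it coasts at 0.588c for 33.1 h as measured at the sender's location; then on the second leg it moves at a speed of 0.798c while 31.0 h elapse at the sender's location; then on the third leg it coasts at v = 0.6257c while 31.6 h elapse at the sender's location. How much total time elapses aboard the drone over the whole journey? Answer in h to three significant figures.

τ = 70.1 h

Leg 1: γ = 1/√(1 − 0.588²) = 1/√0.6543 = 1.236; τ_1 = 33.1/1.236 = 26.77 h.
Leg 2: γ = 1/√(1 − 0.798²) = 1/√0.3632 = 1.659; τ_2 = 31.0/1.659 = 18.68 h.
Leg 3: γ = 1/√(1 − 0.6257²) = 1/√0.6085 = 1.282; τ_3 = 31.6/1.282 = 24.65 h.
Total: 26.77 + 18.68 + 24.65 h.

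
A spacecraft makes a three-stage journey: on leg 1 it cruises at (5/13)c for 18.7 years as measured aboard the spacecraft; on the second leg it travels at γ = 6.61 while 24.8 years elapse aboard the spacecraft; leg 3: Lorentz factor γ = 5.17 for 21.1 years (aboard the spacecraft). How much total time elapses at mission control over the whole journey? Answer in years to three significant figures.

Leg 1: γ = 1/√(1 − (5/13)²) = 13/12 ≈ 1.083; Δt_1 = 1.083 × 18.7 = 20.26 years.
Leg 2: γ = 6.61; Δt_2 = 6.610 × 24.8 = 163.9 years.
Leg 3: γ = 5.17; Δt_3 = 5.170 × 21.1 = 109.1 years.
Total: 20.26 + 163.9 + 109.1 years.

Δt = 293 years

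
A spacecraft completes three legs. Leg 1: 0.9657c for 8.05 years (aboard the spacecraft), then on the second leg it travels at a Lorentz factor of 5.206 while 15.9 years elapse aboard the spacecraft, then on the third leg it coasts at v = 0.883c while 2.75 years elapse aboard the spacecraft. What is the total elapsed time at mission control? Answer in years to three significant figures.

Δt = 120 years

Leg 1: γ = 1/√(1 − 0.9657²) = 1/√0.06742 = 3.851; Δt_1 = 3.851 × 8.05 = 31.00 years.
Leg 2: γ = 5.206; Δt_2 = 5.206 × 15.9 = 82.78 years.
Leg 3: γ = 1/√(1 − 0.883²) = 1/√0.2203 = 2.131; Δt_3 = 2.131 × 2.75 = 5.859 years.
Total: 31.00 + 82.78 + 5.859 years.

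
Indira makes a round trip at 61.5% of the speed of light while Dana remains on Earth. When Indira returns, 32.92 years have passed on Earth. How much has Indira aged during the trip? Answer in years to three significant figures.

τ = 26.0 years

β = 0.615; γ = 1/√(1 − 0.615²) = 1/√0.6218 = 1.268
Indira's clock measures proper time along the trip: τ = Δt/γ = 32.92/1.268 years.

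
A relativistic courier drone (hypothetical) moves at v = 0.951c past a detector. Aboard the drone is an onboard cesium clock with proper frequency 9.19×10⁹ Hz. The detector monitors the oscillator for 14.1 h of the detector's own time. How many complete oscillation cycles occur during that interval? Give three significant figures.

N = 1.44×10¹⁴

γ = 1/√(1 − 0.951²) = 1/√0.09560 = 3.234
During 14.1 h of lab time, the oscillator's proper time advances by τ = Δt/γ = 14.1/3.234 = 4.360 h = 1.569×10⁴ s.
N = f × τ = 9.19×10⁹ × 1.569×10⁴ = 1.442×10¹⁴.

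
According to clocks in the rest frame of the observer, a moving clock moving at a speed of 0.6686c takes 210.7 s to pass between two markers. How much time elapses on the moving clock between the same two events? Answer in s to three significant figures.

τ = 157 s

γ = 1/√(1 − 0.6686²) = 1/√0.5530 = 1.345
The interval measured in the rest frame of the observer is the dilated one; the clock on the moving clock measures the proper time τ = Δt/γ = 210.7/1.345 s.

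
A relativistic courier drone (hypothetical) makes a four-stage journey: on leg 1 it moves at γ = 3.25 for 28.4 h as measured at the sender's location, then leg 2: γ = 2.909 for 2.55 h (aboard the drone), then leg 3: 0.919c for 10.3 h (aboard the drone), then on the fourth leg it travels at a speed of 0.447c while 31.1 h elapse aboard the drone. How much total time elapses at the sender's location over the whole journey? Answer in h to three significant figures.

Leg 1: 28.4 h is already measured at the sender's location.
Leg 2: γ = 2.909; Δt_2 = 2.909 × 2.55 = 7.418 h.
Leg 3: γ = 1/√(1 − 0.919²) = 1/√0.1554 = 2.536; Δt_3 = 2.536 × 10.3 = 26.13 h.
Leg 4: γ = 1/√(1 − 0.447²) = 1/√0.8002 = 1.118; Δt_4 = 1.118 × 31.1 = 34.77 h.
Total: 28.40 + 7.418 + 26.13 + 34.77 h.

Δt = 96.7 h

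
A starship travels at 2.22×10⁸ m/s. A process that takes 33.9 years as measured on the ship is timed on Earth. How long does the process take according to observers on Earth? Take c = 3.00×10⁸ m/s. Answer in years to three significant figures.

β = 2.22×10⁸/3.00×10⁸ = 0.7400; γ = 1/√(1 − 0.7400²) = 1.487
The interval measured on the ship is the proper time (both events occur at the same place in that frame); the lab-frame interval is Δt = γτ = 1.487 × 33.9 years.

Δt = 50.4 years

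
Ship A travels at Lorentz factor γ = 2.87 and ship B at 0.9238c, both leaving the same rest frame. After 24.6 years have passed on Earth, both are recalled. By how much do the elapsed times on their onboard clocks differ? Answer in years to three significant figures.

A: γ = 2.87; τ_A = 24.6/2.870 = 8.571 years.
B: γ = 1/√(1 − 0.9238²) = 1/√0.1466 = 2.612; τ_B = 24.6/2.612 = 9.419 years.

|τ_A − τ_B| = 0.847 years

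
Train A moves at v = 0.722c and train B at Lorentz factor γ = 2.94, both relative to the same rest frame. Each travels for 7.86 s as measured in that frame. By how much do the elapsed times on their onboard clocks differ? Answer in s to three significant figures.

A: γ = 1/√(1 − 0.722²) = 1/√0.4787 = 1.445; τ_A = 7.86/1.445 = 5.438 s.
B: γ = 2.94; τ_B = 7.86/2.940 = 2.673 s.

|τ_A − τ_B| = 2.76 s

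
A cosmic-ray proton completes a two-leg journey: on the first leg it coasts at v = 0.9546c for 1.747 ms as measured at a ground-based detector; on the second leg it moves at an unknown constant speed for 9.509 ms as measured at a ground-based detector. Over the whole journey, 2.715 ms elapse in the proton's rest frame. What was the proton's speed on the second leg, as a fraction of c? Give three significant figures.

Leg 1: γ = 1/√(1 − 0.9546²) = 1/√0.08874 = 3.357; τ_1 = 1.747/3.357 = 0.5204 ms.
Leg 2: speed unknown; τ_2 = 9.509/γ_2.
Total proper time: 0.5204 + τ_2 = 2.715, so τ_2 = 2.715 − 0.5204 = 2.195 ms.
γ_2 = 9.509/2.195 = 4.333; β = √(1 − 1/γ²) = √0.9467.

β = 0.973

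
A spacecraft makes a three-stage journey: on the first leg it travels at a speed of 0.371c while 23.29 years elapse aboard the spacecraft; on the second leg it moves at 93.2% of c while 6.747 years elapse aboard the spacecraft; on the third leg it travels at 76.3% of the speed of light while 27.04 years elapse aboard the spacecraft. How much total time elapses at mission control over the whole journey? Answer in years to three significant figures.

Leg 1: γ = 1/√(1 − 0.371²) = 1/√0.8624 = 1.077; Δt_1 = 1.077 × 23.29 = 25.08 years.
Leg 2: β = 0.932; γ = 1/√(1 − 0.932²) = 1/√0.1314 = 2.759; Δt_2 = 2.759 × 6.747 = 18.61 years.
Leg 3: β = 0.763; γ = 1/√(1 − 0.763²) = 1/√0.4178 = 1.547; Δt_3 = 1.547 × 27.04 = 41.83 years.
Total: 25.08 + 18.61 + 41.83 years.

Δt = 85.5 years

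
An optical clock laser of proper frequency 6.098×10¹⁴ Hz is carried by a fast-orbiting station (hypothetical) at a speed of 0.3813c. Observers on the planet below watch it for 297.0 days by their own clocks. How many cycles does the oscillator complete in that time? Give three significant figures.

γ = 1/√(1 − 0.3813²) = 1/√0.8546 = 1.082
During 297.0 days of lab time, the oscillator's proper time advances by τ = Δt/γ = 297.0/1.082 = 274.6 days = 2.372×10⁷ s.
N = f × τ = 6.098×10¹⁴ × 2.372×10⁷ = 1.447×10²².

N = 1.45×10²²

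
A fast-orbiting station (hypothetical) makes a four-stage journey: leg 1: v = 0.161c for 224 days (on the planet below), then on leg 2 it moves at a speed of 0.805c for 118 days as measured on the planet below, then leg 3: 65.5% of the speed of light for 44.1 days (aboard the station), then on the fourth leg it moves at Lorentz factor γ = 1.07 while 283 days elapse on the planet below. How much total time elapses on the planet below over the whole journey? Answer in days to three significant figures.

Δt = 683 days

Leg 1: 224 days is already measured on the planet below.
Leg 2: 118 days is already measured on the planet below.
Leg 3: β = 0.655; γ = 1/√(1 − 0.655²) = 1/√0.5710 = 1.323; Δt_3 = 1.323 × 44.1 = 58.36 days.
Leg 4: 283 days is already measured on the planet below.
Total: 224.0 + 118.0 + 58.36 + 283.0 days.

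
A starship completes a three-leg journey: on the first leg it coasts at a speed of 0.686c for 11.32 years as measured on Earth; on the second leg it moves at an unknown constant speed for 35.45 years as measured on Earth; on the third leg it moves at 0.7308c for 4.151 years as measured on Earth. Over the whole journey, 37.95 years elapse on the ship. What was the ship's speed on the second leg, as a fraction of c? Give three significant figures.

Leg 1: γ = 1/√(1 − 0.686²) = 1/√0.5294 = 1.374; τ_1 = 11.32/1.374 = 8.236 years.
Leg 2: speed unknown; τ_2 = 35.45/γ_2.
Leg 3: γ = 1/√(1 − 0.7308²) = 1/√0.4659 = 1.465; τ_3 = 4.151/1.465 = 2.833 years.
Total proper time: 8.236 + τ_2 + 2.833 = 37.95, so τ_2 = 37.95 − 11.07 = 26.88 years.
γ_2 = 35.45/26.88 = 1.319; β = √(1 − 1/γ²) = √0.4251.

β = 0.652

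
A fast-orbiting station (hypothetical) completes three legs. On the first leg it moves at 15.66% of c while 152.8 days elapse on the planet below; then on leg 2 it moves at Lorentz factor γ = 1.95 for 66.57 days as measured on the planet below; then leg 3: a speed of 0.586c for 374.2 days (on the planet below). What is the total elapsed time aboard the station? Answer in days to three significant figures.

τ = 488 days

Leg 1: β = 0.1566; γ = 1/√(1 − 0.1566²) = 1/√0.9755 = 1.012; τ_1 = 152.8/1.012 = 150.9 days.
Leg 2: γ = 1.95; τ_2 = 66.57/1.950 = 34.14 days.
Leg 3: γ = 1/√(1 − 0.586²) = 1/√0.6566 = 1.234; τ_3 = 374.2/1.234 = 303.2 days.
Total: 150.9 + 34.14 + 303.2 days.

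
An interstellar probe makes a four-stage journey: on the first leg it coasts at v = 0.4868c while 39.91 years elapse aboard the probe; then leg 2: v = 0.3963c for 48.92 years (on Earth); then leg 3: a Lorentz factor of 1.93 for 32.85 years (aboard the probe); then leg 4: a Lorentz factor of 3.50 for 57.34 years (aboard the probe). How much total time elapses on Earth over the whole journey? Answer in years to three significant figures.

Leg 1: γ = 1/√(1 − 0.4868²) = 1/√0.7630 = 1.145; Δt_1 = 1.145 × 39.91 = 45.69 years.
Leg 2: 48.92 years is already measured on Earth.
Leg 3: γ = 1.93; Δt_3 = 1.930 × 32.85 = 63.40 years.
Leg 4: γ = 3.50; Δt_4 = 3.500 × 57.34 = 200.7 years.
Total: 45.69 + 48.92 + 63.40 + 200.7 years.

Δt = 359 years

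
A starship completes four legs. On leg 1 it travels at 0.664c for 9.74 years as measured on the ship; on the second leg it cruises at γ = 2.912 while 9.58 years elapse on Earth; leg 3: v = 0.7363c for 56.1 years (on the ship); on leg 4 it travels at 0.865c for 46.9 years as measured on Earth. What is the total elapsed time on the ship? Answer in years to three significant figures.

τ = 92.7 years

Leg 1: 9.74 years is already measured on the ship.
Leg 2: γ = 2.912; τ_2 = 9.58/2.912 = 3.290 years.
Leg 3: 56.1 years is already measured on the ship.
Leg 4: γ = 1/√(1 − 0.865²) = 1/√0.2518 = 1.993; τ_4 = 46.9/1.993 = 23.53 years.
Total: 9.740 + 3.290 + 56.10 + 23.53 years.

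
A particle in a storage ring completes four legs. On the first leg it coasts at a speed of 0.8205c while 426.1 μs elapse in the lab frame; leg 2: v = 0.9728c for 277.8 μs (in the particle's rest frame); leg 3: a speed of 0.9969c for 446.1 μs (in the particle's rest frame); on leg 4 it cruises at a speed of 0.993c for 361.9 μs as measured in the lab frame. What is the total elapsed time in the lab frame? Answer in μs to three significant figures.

Leg 1: 426.1 μs is already measured in the lab frame.
Leg 2: γ = 1/√(1 − 0.9728²) = 1/√0.05366 = 4.317; Δt_2 = 4.317 × 277.8 = 1199 μs.
Leg 3: γ = 1/√(1 − 0.9969²) = 1/√0.006190 = 12.71; Δt_3 = 12.71 × 446.1 = 5670 μs.
Leg 4: 361.9 μs is already measured in the lab frame.
Total: 426.1 + 1199 + 5670 + 361.9 μs.

Δt = 7660 μs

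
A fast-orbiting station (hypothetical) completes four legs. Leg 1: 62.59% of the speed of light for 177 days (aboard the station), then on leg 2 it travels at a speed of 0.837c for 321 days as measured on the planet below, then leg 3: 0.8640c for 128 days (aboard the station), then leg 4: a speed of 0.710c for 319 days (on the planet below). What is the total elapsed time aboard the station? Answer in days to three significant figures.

τ = 705 days

Leg 1: 177 days is already measured aboard the station.
Leg 2: γ = 1/√(1 − 0.837²) = 1/√0.2994 = 1.827; τ_2 = 321/1.827 = 175.7 days.
Leg 3: 128 days is already measured aboard the station.
Leg 4: γ = 1/√(1 − 0.710²) = 1/√0.4959 = 1.420; τ_4 = 319/1.420 = 224.6 days.
Total: 177.0 + 175.7 + 128.0 + 224.6 days.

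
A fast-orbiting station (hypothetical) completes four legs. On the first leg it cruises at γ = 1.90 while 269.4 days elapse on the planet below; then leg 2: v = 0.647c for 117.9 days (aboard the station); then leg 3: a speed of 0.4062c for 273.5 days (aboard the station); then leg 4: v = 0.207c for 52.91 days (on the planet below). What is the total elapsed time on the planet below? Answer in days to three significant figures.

Δt = 776 days

Leg 1: 269.4 days is already measured on the planet below.
Leg 2: γ = 1/√(1 − 0.647²) = 1/√0.5814 = 1.311; Δt_2 = 1.311 × 117.9 = 154.6 days.
Leg 3: γ = 1/√(1 − 0.4062²) = 1/√0.8350 = 1.094; Δt_3 = 1.094 × 273.5 = 299.3 days.
Leg 4: 52.91 days is already measured on the planet below.
Total: 269.4 + 154.6 + 299.3 + 52.91 days.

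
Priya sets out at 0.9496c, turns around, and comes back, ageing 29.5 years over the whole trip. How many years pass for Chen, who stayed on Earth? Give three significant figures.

Δt = 94.1 years

γ = 1/√(1 − 0.9496²) = 1/√0.09826 = 3.190
Earth-frame duration is the dilated interval: Δt = γτ = 3.190 × 29.5 years.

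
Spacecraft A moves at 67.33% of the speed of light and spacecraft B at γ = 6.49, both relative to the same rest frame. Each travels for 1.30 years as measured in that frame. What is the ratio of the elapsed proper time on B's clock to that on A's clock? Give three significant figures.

A: β = 0.6733; γ = 1/√(1 − 0.6733²) = 1/√0.5467 = 1.353. B: γ = 6.49.
τ_A/τ_B = γ_B/γ_A = 6.490/1.353 = 4.799, so τ_B/τ_A = 0.2084.

τ_B/τ_A = 0.208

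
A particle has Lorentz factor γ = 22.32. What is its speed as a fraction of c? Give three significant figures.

β = 0.999

β = √(1 − 1/γ²) = √(1 − 1/22.32²) = √(1 − 0.002007) = √0.9980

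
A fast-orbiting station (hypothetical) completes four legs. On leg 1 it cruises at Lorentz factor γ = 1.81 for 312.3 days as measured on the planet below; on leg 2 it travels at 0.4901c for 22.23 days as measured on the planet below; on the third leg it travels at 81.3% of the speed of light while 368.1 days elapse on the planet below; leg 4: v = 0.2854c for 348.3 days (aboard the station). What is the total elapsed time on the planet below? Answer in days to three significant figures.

Δt = 1070 days

Leg 1: 312.3 days is already measured on the planet below.
Leg 2: 22.23 days is already measured on the planet below.
Leg 3: 368.1 days is already measured on the planet below.
Leg 4: γ = 1/√(1 − 0.2854²) = 1/√0.9185 = 1.043; Δt_4 = 1.043 × 348.3 = 363.4 days.
Total: 312.3 + 22.23 + 368.1 + 363.4 days.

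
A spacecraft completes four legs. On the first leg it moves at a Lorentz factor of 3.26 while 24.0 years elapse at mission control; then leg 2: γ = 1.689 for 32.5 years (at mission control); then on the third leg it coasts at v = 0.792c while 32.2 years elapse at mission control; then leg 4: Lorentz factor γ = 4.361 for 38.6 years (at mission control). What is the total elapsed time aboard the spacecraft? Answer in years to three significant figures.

τ = 55.1 years

Leg 1: γ = 3.26; τ_1 = 24.0/3.260 = 7.362 years.
Leg 2: γ = 1.689; τ_2 = 32.5/1.689 = 19.24 years.
Leg 3: γ = 1/√(1 − 0.792²) = 1/√0.3727 = 1.638; τ_3 = 32.2/1.638 = 19.66 years.
Leg 4: γ = 4.361; τ_4 = 38.6/4.361 = 8.851 years.
Total: 7.362 + 19.24 + 19.66 + 8.851 years.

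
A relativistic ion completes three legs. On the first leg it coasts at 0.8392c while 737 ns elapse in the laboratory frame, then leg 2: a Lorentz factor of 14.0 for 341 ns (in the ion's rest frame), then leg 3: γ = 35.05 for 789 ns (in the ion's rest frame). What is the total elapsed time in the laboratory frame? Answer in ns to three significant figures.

Δt = 3.32×10⁴ ns

Leg 1: 737 ns is already measured in the laboratory frame.
Leg 2: γ = 14.0; Δt_2 = 14.00 × 341 = 4774 ns.
Leg 3: γ = 35.05; Δt_3 = 35.05 × 789 = 2.765×10⁴ ns.
Total: 737.0 + 4774 + 2.765×10⁴ ns.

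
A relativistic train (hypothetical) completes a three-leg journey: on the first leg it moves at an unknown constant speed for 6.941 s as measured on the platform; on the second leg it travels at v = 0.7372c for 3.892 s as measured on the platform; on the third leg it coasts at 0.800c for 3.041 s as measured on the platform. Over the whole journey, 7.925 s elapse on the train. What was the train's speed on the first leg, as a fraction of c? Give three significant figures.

β = 0.866

Leg 1: speed unknown; τ_1 = 6.941/γ_1.
Leg 2: γ = 1/√(1 − 0.7372²) = 1/√0.4565 = 1.480; τ_2 = 3.892/1.480 = 2.630 s.
Leg 3: γ = 1/√(1 − 0.800²) = 5/3 ≈ 1.667; τ_3 = 3.041/1.667 = 1.825 s.
Total proper time: τ_1 + 2.630 + 1.825 = 7.925, so τ_1 = 7.925 − 4.454 = 3.471 s.
γ_1 = 6.941/3.471 = 2.000; β = √(1 − 1/γ²) = √0.7500.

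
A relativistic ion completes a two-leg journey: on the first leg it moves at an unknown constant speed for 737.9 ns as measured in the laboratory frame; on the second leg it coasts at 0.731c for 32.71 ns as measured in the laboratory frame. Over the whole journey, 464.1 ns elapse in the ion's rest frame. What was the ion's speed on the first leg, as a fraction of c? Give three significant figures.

β = 0.801

Leg 1: speed unknown; τ_1 = 737.9/γ_1.
Leg 2: γ = 1/√(1 − 0.731²) = 1/√0.4656 = 1.465; τ_2 = 32.71/1.465 = 22.32 ns.
Total proper time: τ_1 + 22.32 = 464.1, so τ_1 = 464.1 − 22.32 = 441.8 ns.
γ_1 = 737.9/441.8 = 1.670; β = √(1 − 1/γ²) = √0.6416.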